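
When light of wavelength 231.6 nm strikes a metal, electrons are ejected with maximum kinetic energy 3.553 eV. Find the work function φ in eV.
1.80 eV

From Einstein's photoelectric equation: KE_max = hf - φ = hc/λ - φ

Rearranging for φ:
φ = hc/λ - KE_max

Calculate photon energy:
E_photon = hc/λ = 5.3534 eV

Therefore:
φ = 5.3534 - 3.553 = 1.80 eV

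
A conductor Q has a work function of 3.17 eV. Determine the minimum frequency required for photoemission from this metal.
7.6650e+14 Hz

The threshold frequency is when the photon energy equals the work function:
hf₀ = φ

Solving for f₀:
f₀ = φ/h = (3.17 eV × 1.602×10⁻¹⁹ J/eV) / (6.626×10⁻³⁴ J·s)
f₀ = 7.6650e+14 Hz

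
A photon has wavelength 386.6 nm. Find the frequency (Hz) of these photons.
7.7546e+14 Hz

Using the wave equation: c = fλ

Solving for frequency:
f = c/λ = (3×10⁸ m/s) / (386.6×10⁻⁹ m)
f = 7.7546e+14 Hz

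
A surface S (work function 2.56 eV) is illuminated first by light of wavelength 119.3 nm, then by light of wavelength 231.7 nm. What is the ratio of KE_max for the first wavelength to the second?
2.8063

Using Einstein's equation: KE_max = hc/λ - φ

For λ₁ = 119.3 nm:
E₁ = hc/λ₁ = 10.3926 eV
KE₁ = E₁ - φ = 10.3926 - 2.56 = 7.8326 eV

For λ₂ = 231.7 nm:
E₂ = hc/λ₂ = 5.3511 eV
KE₂ = E₂ - φ = 5.3511 - 2.56 = 2.7911 eV

Ratio: KE₁/KE₂ = 7.8326/2.7911 = 2.8063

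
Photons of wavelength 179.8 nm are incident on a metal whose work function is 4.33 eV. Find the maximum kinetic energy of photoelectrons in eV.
2.5657 eV

Using Einstein's photoelectric equation: KE_max = hf - φ = hc/λ - φ

First, calculate the photon energy:
E_photon = hc/λ = (6.626×10⁻³⁴ J·s)(3×10⁸ m/s) / (179.8×10⁻⁹ m)
E_photon = 6.8957 eV

Then, the maximum kinetic energy:
KE_max = E_photon - φ = 6.8957 eV - 4.33 eV = 2.5657 eV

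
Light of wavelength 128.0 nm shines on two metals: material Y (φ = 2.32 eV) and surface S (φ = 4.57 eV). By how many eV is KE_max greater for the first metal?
2.2500 eV

Using KE_max = hc/λ - φ for each metal:

Photon energy: E = hc/λ = 9.6863 eV

For material Y (φ₁ = 2.32 eV):
KE₁ = E - φ₁ = 9.6863 - 2.32 = 7.3663 eV

For surface S (φ₂ = 4.57 eV):
KE₂ = E - φ₂ = 9.6863 - 4.57 = 5.1163 eV

Difference:
ΔKE = KE₁ - KE₂ = 7.3663 - 5.1163 = 2.2500 eV

Note: The difference equals the difference in work functions: 4.57 - 2.32 = 2.25 eV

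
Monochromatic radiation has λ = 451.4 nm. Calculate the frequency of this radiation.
6.6414e+14 Hz

Using the wave equation: c = fλ

Solving for frequency:
f = c/λ = (3×10⁸ m/s) / (451.4×10⁻⁹ m)
f = 6.6414e+14 Hz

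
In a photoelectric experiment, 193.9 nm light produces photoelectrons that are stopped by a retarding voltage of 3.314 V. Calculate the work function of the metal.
3.08 eV

The stopping potential gives the maximum kinetic energy: KE_max = eV_s = 3.314 eV

From Einstein's photoelectric equation: KE_max = hc/λ - φ
Rearranging: φ = hc/λ - KE_max

Calculate photon energy:
E_photon = hc/λ = (6.626×10⁻³⁴ J·s)(3×10⁸ m/s) / (193.9×10⁻⁹ m) = 6.3942 eV

Therefore:
φ = 6.3942 - 3.314 = 3.08 eV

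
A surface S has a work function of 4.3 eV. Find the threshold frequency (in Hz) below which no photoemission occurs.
1.0397e+15 Hz

The threshold frequency is when the photon energy equals the work function:
hf₀ = φ

Solving for f₀:
f₀ = φ/h = (4.3 eV × 1.602×10⁻¹⁹ J/eV) / (6.626×10⁻³⁴ J·s)
f₀ = 1.0397e+15 Hz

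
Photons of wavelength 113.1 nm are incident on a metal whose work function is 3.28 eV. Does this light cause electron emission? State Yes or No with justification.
Yes

For photoemission, the photon energy must exceed the work function.

Photon energy: E = hc/λ = 10.9624 eV
Work function: φ = 3.28 eV

Since E_photon (10.9624 eV) > φ (3.28 eV), photoemission WILL occur.
The threshold wavelength is λ₀ = hc/φ = 378.0 nm.
Since 113.1 nm < 378.0 nm, the light has sufficient energy.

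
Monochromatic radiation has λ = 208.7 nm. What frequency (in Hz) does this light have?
1.4365e+15 Hz

Using the wave equation: c = fλ

Solving for frequency:
f = c/λ = (3×10⁸ m/s) / (208.7×10⁻⁹ m)
f = 1.4365e+15 Hz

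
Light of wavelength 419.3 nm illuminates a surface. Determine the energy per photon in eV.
2.9569 eV

Using E = hf = hc/λ:

E = hc/λ = (6.626×10⁻³⁴ J·s)(3×10⁸ m/s) / (419.3×10⁻⁹ m)
E = 2.9569 eV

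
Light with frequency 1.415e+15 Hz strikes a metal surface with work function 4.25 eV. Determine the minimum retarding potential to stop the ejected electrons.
1.6020 V

The stopping potential V_s satisfies: eV_s = KE_max

First, find KE_max using Einstein's equation:
E_photon = hf = (6.626×10⁻³⁴ J·s)(1.415e+15 Hz) = 5.8520 eV
KE_max = E_photon - φ = 5.8520 - 4.25 = 1.6020 eV

Since eV_s = KE_max:
V_s = KE_max/e = 1.6020 V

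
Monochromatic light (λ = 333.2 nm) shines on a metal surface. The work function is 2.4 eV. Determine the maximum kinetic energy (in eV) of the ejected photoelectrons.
1.3210 eV

Using Einstein's photoelectric equation: KE_max = hf - φ = hc/λ - φ

First, calculate the photon energy:
E_photon = hc/λ = (6.626×10⁻³⁴ J·s)(3×10⁸ m/s) / (333.2×10⁻⁹ m)
E_photon = 3.7210 eV

Then, the maximum kinetic energy:
KE_max = E_photon - φ = 3.7210 eV - 2.4 eV = 1.3210 eV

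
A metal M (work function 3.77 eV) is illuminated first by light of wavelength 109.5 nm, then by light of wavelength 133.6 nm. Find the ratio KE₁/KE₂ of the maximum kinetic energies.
1.3707

Using Einstein's equation: KE_max = hc/λ - φ

For λ₁ = 109.5 nm:
E₁ = hc/λ₁ = 11.3228 eV
KE₁ = E₁ - φ = 11.3228 - 3.77 = 7.5528 eV

For λ₂ = 133.6 nm:
E₂ = hc/λ₂ = 9.2803 eV
KE₂ = E₂ - φ = 9.2803 - 3.77 = 5.5103 eV

Ratio: KE₁/KE₂ = 7.5528/5.5103 = 1.3707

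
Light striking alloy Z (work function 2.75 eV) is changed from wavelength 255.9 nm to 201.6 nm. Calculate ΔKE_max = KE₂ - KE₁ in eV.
1.3050 eV

Using Einstein's equation: KE_max = hc/λ - φ

For λ₁ = 255.9 nm:
KE₁ = hc/λ₁ - φ = 4.8450 - 2.75 = 2.0950 eV

For λ₂ = 201.6 nm:
KE₂ = hc/λ₂ - φ = 6.1500 - 2.75 = 3.4000 eV

Change in KE:
ΔKE = KE₂ - KE₁ = 3.4000 - 2.0950 = 1.3050 eV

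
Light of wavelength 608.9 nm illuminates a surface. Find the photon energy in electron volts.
2.0362 eV

Using E = hf = hc/λ:

E = hc/λ = (6.626×10⁻³⁴ J·s)(3×10⁸ m/s) / (608.9×10⁻⁹ m)
E = 2.0362 eV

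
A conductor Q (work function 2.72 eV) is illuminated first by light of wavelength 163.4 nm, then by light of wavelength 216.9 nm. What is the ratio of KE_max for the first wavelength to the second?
1.6247

Using Einstein's equation: KE_max = hc/λ - φ

For λ₁ = 163.4 nm:
E₁ = hc/λ₁ = 7.5878 eV
KE₁ = E₁ - φ = 7.5878 - 2.72 = 4.8678 eV

For λ₂ = 216.9 nm:
E₂ = hc/λ₂ = 5.7162 eV
KE₂ = E₂ - φ = 5.7162 - 2.72 = 2.9962 eV

Ratio: KE₁/KE₂ = 4.8678/2.9962 = 1.6247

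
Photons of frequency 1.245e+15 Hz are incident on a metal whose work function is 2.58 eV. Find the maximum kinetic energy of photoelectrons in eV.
2.5689 eV

Using Einstein's photoelectric equation: KE_max = hf - φ

First, calculate the photon energy:
E_photon = hf = (6.626×10⁻³⁴ J·s)(1.245e+15 Hz)
E_photon = 5.1489 eV

Then, the maximum kinetic energy:
KE_max = E_photon - φ = 5.1489 eV - 2.58 eV = 2.5689 eV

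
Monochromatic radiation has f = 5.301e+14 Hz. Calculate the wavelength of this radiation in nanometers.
565.54 nm

Using the wave equation: c = fλ

Solving for wavelength:
λ = c/f = (3×10⁸ m/s) / (5.301e+14 Hz)
λ = 565.54 nm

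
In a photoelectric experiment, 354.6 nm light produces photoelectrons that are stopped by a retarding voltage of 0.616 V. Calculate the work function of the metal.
2.88 eV

The stopping potential gives the maximum kinetic energy: KE_max = eV_s = 0.616 eV

From Einstein's photoelectric equation: KE_max = hc/λ - φ
Rearranging: φ = hc/λ - KE_max

Calculate photon energy:
E_photon = hc/λ = (6.626×10⁻³⁴ J·s)(3×10⁸ m/s) / (354.6×10⁻⁹ m) = 3.4965 eV

Therefore:
φ = 3.4965 - 0.616 = 2.88 eV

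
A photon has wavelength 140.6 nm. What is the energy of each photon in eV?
8.8182 eV

Using E = hf = hc/λ:

E = hc/λ = (6.626×10⁻³⁴ J·s)(3×10⁸ m/s) / (140.6×10⁻⁹ m)
E = 8.8182 eV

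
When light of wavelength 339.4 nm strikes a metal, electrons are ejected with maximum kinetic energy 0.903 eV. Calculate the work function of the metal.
2.75 eV

From Einstein's photoelectric equation: KE_max = hf - φ = hc/λ - φ

Rearranging for φ:
φ = hc/λ - KE_max

Calculate photon energy:
E_photon = hc/λ = 3.6530 eV

Therefore:
φ = 3.6530 - 0.903 = 2.75 eV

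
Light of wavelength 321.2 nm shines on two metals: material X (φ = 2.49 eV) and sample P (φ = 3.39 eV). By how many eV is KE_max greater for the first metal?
0.9000 eV

Using KE_max = hc/λ - φ for each metal:

Photon energy: E = hc/λ = 3.8600 eV

For material X (φ₁ = 2.49 eV):
KE₁ = E - φ₁ = 3.8600 - 2.49 = 1.3700 eV

For sample P (φ₂ = 3.39 eV):
KE₂ = E - φ₂ = 3.8600 - 3.39 = 0.4700 eV

Difference:
ΔKE = KE₁ - KE₂ = 1.3700 - 0.4700 = 0.9000 eV

Note: The difference equals the difference in work functions: 3.39 - 2.49 = 0.90 eV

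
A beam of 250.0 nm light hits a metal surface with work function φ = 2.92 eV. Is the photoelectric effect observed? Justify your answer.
Yes

For photoemission, the photon energy must exceed the work function.

Photon energy: E = hc/λ = 4.9594 eV
Work function: φ = 2.92 eV

Since E_photon (4.9594 eV) > φ (2.92 eV), photoemission WILL occur.
The threshold wavelength is λ₀ = hc/φ = 424.6 nm.
Since 250.0 nm < 424.6 nm, the light has sufficient energy.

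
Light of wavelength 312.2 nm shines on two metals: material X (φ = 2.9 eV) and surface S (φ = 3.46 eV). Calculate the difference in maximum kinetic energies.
0.5600 eV

Using KE_max = hc/λ - φ for each metal:

Photon energy: E = hc/λ = 3.9713 eV

For material X (φ₁ = 2.9 eV):
KE₁ = E - φ₁ = 3.9713 - 2.9 = 1.0713 eV

For surface S (φ₂ = 3.46 eV):
KE₂ = E - φ₂ = 3.9713 - 3.46 = 0.5113 eV

Difference:
ΔKE = KE₁ - KE₂ = 1.0713 - 0.5113 = 0.5600 eV

Note: The difference equals the difference in work functions: 3.46 - 2.9 = 0.56 eV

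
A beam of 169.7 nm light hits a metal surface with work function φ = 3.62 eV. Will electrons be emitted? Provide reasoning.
Yes

For photoemission, the photon energy must exceed the work function.

Photon energy: E = hc/λ = 7.3061 eV
Work function: φ = 3.62 eV

Since E_photon (7.3061 eV) > φ (3.62 eV), photoemission WILL occur.
The threshold wavelength is λ₀ = hc/φ = 342.5 nm.
Since 169.7 nm < 342.5 nm, the light has sufficient energy.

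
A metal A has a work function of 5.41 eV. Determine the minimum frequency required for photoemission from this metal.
1.3081e+15 Hz

The threshold frequency is when the photon energy equals the work function:
hf₀ = φ

Solving for f₀:
f₀ = φ/h = (5.41 eV × 1.602×10⁻¹⁹ J/eV) / (6.626×10⁻³⁴ J·s)
f₀ = 1.3081e+15 Hz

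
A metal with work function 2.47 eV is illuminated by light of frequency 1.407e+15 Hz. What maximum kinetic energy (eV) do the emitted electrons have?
3.3489 eV

Using Einstein's photoelectric equation: KE_max = hf - φ

First, calculate the photon energy:
E_photon = hf = (6.626×10⁻³⁴ J·s)(1.407e+15 Hz)
E_photon = 5.8189 eV

Then, the maximum kinetic energy:
KE_max = E_photon - φ = 5.8189 eV - 2.47 eV = 3.3489 eV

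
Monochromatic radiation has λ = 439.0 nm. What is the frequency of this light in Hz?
6.8290e+14 Hz

Using the wave equation: c = fλ

Solving for frequency:
f = c/λ = (3×10⁸ m/s) / (439.0×10⁻⁹ m)
f = 6.8290e+14 Hz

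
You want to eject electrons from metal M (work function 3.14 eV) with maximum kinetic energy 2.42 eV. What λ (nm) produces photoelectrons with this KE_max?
222.99 nm

From Einstein's equation: KE_max = hc/λ - φ

Rearranging for λ:
hc/λ = KE_max + φ
λ = hc/(KE_max + φ)

Required photon energy:
E_photon = KE_max + φ = 2.42 + 3.14 = 5.56 eV

Required wavelength:
λ = hc/E_photon = (6.626×10⁻³⁴)(3×10⁸) / (5.56 × 1.602×10⁻¹⁹)
λ = 222.99 nm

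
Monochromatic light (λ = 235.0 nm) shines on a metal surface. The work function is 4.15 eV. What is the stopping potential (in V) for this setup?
1.1259 V

The stopping potential V_s satisfies: eV_s = KE_max

First, find KE_max using Einstein's equation:
E_photon = hc/λ = 5.2759 eV
KE_max = E_photon - φ = 5.2759 - 4.15 = 1.1259 eV

Since eV_s = KE_max:
V_s = KE_max/e = 1.1259 V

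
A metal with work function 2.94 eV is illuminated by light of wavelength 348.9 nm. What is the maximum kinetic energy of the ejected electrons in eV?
0.6136 eV

Using Einstein's photoelectric equation: KE_max = hf - φ = hc/λ - φ

First, calculate the photon energy:
E_photon = hc/λ = (6.626×10⁻³⁴ J·s)(3×10⁸ m/s) / (348.9×10⁻⁹ m)
E_photon = 3.5536 eV

Then, the maximum kinetic energy:
KE_max = E_photon - φ = 3.5536 eV - 2.94 eV = 0.6136 eV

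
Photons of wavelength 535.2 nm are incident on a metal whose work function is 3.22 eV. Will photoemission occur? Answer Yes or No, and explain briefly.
No

For photoemission, the photon energy must exceed the work function.

Photon energy: E = hc/λ = 2.3166 eV
Work function: φ = 3.22 eV

Since E_photon (2.3166 eV) < φ (3.22 eV), photoemission will NOT occur.
The threshold wavelength is λ₀ = hc/φ = 385.0 nm.
Since 535.2 nm > 385.0 nm, the photons lack sufficient energy.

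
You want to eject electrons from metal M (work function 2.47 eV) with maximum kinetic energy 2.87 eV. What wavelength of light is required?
232.18 nm

From Einstein's equation: KE_max = hc/λ - φ

Rearranging for λ:
hc/λ = KE_max + φ
λ = hc/(KE_max + φ)

Required photon energy:
E_photon = KE_max + φ = 2.87 + 2.47 = 5.34 eV

Required wavelength:
λ = hc/E_photon = (6.626×10⁻³⁴)(3×10⁸) / (5.34 × 1.602×10⁻¹⁹)
λ = 232.18 nm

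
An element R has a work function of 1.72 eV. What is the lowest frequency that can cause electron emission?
4.1589e+14 Hz

The threshold frequency is when the photon energy equals the work function:
hf₀ = φ

Solving for f₀:
f₀ = φ/h = (1.72 eV × 1.602×10⁻¹⁹ J/eV) / (6.626×10⁻³⁴ J·s)
f₀ = 4.1589e+14 Hz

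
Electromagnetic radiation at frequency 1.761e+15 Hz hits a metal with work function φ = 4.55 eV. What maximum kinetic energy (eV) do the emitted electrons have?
2.7329 eV

Using Einstein's photoelectric equation: KE_max = hf - φ

First, calculate the photon energy:
E_photon = hf = (6.626×10⁻³⁴ J·s)(1.761e+15 Hz)
E_photon = 7.2829 eV

Then, the maximum kinetic energy:
KE_max = E_photon - φ = 7.2829 eV - 4.55 eV = 2.7329 eV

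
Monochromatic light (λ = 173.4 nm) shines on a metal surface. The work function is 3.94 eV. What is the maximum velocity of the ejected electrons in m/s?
1.0627e+06 m/s

First, find the maximum kinetic energy:
E_photon = hc/λ = 7.1502 eV
KE_max = E_photon - φ = 7.1502 - 3.94 = 3.2102 eV

Convert to Joules: KE_max = 3.2102 × 1.602×10⁻¹⁹ J = 5.1433e-19 J

Then use KE = ½mv² to find velocity:
v = √(2·KE/m) = √(2 × 5.1433e-19 J / 9.109e-31 kg)
v = 1.0627e+06 m/s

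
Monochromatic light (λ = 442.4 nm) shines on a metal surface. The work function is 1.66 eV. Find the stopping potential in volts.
1.1425 V

The stopping potential V_s satisfies: eV_s = KE_max

First, find KE_max using Einstein's equation:
E_photon = hc/λ = 2.8025 eV
KE_max = E_photon - φ = 2.8025 - 1.66 = 1.1425 eV

Since eV_s = KE_max:
V_s = KE_max/e = 1.1425 V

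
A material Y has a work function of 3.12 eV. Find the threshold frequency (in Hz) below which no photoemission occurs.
7.5441e+14 Hz

The threshold frequency is when the photon energy equals the work function:
hf₀ = φ

Solving for f₀:
f₀ = φ/h = (3.12 eV × 1.602×10⁻¹⁹ J/eV) / (6.626×10⁻³⁴ J·s)
f₀ = 7.5441e+14 Hz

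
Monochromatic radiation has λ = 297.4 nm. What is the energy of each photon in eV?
4.1689 eV

Using E = hf = hc/λ:

E = hc/λ = (6.626×10⁻³⁴ J·s)(3×10⁸ m/s) / (297.4×10⁻⁹ m)
E = 4.1689 eV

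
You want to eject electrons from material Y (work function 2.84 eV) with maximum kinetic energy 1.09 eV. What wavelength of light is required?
315.48 nm

From Einstein's equation: KE_max = hc/λ - φ

Rearranging for λ:
hc/λ = KE_max + φ
λ = hc/(KE_max + φ)

Required photon energy:
E_photon = KE_max + φ = 1.09 + 2.84 = 3.93 eV

Required wavelength:
λ = hc/E_photon = (6.626×10⁻³⁴)(3×10⁸) / (3.93 × 1.602×10⁻¹⁹)
λ = 315.48 nm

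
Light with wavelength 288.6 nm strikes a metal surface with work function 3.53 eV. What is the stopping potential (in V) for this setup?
0.7661 V

The stopping potential V_s satisfies: eV_s = KE_max

First, find KE_max using Einstein's equation:
E_photon = hc/λ = 4.2961 eV
KE_max = E_photon - φ = 4.2961 - 3.53 = 0.7661 eV

Since eV_s = KE_max:
V_s = KE_max/e = 0.7661 V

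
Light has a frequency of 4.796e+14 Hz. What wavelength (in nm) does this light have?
625.09 nm

Using the wave equation: c = fλ

Solving for wavelength:
λ = c/f = (3×10⁸ m/s) / (4.796e+14 Hz)
λ = 625.09 nm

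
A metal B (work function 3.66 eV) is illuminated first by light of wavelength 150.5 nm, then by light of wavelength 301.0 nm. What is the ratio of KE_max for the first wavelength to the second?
9.9725

Using Einstein's equation: KE_max = hc/λ - φ

For λ₁ = 150.5 nm:
E₁ = hc/λ₁ = 8.2382 eV
KE₁ = E₁ - φ = 8.2382 - 3.66 = 4.5782 eV

For λ₂ = 301.0 nm:
E₂ = hc/λ₂ = 4.1191 eV
KE₂ = E₂ - φ = 4.1191 - 3.66 = 0.4591 eV

Ratio: KE₁/KE₂ = 4.5782/0.4591 = 9.9725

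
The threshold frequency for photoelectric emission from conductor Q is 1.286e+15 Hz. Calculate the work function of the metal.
5.32 eV

At the threshold frequency, photon energy equals work function:
φ = hf₀

Calculating:
φ = (6.626×10⁻³⁴ J·s)(1.286e+15 Hz)
φ = 5.32 eV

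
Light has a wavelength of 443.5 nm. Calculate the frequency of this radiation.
6.7597e+14 Hz

Using the wave equation: c = fλ

Solving for frequency:
f = c/λ = (3×10⁸ m/s) / (443.5×10⁻⁹ m)
f = 6.7597e+14 Hz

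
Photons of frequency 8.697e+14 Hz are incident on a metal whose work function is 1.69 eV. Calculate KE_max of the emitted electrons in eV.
1.9068 eV

Using Einstein's photoelectric equation: KE_max = hf - φ

First, calculate the photon energy:
E_photon = hf = (6.626×10⁻³⁴ J·s)(8.697e+14 Hz)
E_photon = 3.5968 eV

Then, the maximum kinetic energy:
KE_max = E_photon - φ = 3.5968 eV - 1.69 eV = 1.9068 eV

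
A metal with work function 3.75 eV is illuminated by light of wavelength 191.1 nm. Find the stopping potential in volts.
2.7379 V

The stopping potential V_s satisfies: eV_s = KE_max

First, find KE_max using Einstein's equation:
E_photon = hc/λ = 6.4879 eV
KE_max = E_photon - φ = 6.4879 - 3.75 = 2.7379 eV

Since eV_s = KE_max:
V_s = KE_max/e = 2.7379 V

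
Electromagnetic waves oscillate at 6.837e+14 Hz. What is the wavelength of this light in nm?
438.49 nm

Using the wave equation: c = fλ

Solving for wavelength:
λ = c/f = (3×10⁸ m/s) / (6.837e+14 Hz)
λ = 438.49 nm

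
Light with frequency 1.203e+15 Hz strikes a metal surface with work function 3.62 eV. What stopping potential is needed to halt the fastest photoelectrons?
1.3552 V

The stopping potential V_s satisfies: eV_s = KE_max

First, find KE_max using Einstein's equation:
E_photon = hf = (6.626×10⁻³⁴ J·s)(1.203e+15 Hz) = 4.9752 eV
KE_max = E_photon - φ = 4.9752 - 3.62 = 1.3552 eV

Since eV_s = KE_max:
V_s = KE_max/e = 1.3552 V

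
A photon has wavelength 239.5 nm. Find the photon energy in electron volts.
5.1768 eV

Using E = hf = hc/λ:

E = hc/λ = (6.626×10⁻³⁴ J·s)(3×10⁸ m/s) / (239.5×10⁻⁹ m)
E = 5.1768 eV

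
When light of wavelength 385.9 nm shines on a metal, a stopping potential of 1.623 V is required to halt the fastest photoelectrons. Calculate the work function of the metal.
1.59 eV

The stopping potential gives the maximum kinetic energy: KE_max = eV_s = 1.623 eV

From Einstein's photoelectric equation: KE_max = hc/λ - φ
Rearranging: φ = hc/λ - KE_max

Calculate photon energy:
E_photon = hc/λ = (6.626×10⁻³⁴ J·s)(3×10⁸ m/s) / (385.9×10⁻⁹ m) = 3.2129 eV

Therefore:
φ = 3.2129 - 1.623 = 1.59 eV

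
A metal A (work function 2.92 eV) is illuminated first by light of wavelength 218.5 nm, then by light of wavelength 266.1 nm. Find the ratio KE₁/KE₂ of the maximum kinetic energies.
1.5836

Using Einstein's equation: KE_max = hc/λ - φ

For λ₁ = 218.5 nm:
E₁ = hc/λ₁ = 5.6743 eV
KE₁ = E₁ - φ = 5.6743 - 2.92 = 2.7543 eV

For λ₂ = 266.1 nm:
E₂ = hc/λ₂ = 4.6593 eV
KE₂ = E₂ - φ = 4.6593 - 2.92 = 1.7393 eV

Ratio: KE₁/KE₂ = 2.7543/1.7393 = 1.5836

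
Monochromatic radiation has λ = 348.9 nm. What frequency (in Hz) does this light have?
8.5925e+14 Hz

Using the wave equation: c = fλ

Solving for frequency:
f = c/λ = (3×10⁸ m/s) / (348.9×10⁻⁹ m)
f = 8.5925e+14 Hz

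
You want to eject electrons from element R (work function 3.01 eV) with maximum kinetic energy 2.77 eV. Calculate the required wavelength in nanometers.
214.51 nm

From Einstein's equation: KE_max = hc/λ - φ

Rearranging for λ:
hc/λ = KE_max + φ
λ = hc/(KE_max + φ)

Required photon energy:
E_photon = KE_max + φ = 2.77 + 3.01 = 5.78 eV

Required wavelength:
λ = hc/E_photon = (6.626×10⁻³⁴)(3×10⁸) / (5.78 × 1.602×10⁻¹⁹)
λ = 214.51 nm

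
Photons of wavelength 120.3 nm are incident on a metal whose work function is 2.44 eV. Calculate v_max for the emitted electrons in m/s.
1.6634e+06 m/s

First, find the maximum kinetic energy:
E_photon = hc/λ = 10.3063 eV
KE_max = E_photon - φ = 10.3063 - 2.44 = 7.8663 eV

Convert to Joules: KE_max = 7.8663 × 1.602×10⁻¹⁹ J = 1.2603e-18 J

Then use KE = ½mv² to find velocity:
v = √(2·KE/m) = √(2 × 1.2603e-18 J / 9.109e-31 kg)
v = 1.6634e+06 m/s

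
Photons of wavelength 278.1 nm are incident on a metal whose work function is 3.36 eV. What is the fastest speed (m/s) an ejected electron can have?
6.2155e+05 m/s

First, find the maximum kinetic energy:
E_photon = hc/λ = 4.4583 eV
KE_max = E_photon - φ = 4.4583 - 3.36 = 1.0983 eV

Convert to Joules: KE_max = 1.0983 × 1.602×10⁻¹⁹ J = 1.7596e-19 J

Then use KE = ½mv² to find velocity:
v = √(2·KE/m) = √(2 × 1.7596e-19 J / 9.109e-31 kg)
v = 6.2155e+05 m/s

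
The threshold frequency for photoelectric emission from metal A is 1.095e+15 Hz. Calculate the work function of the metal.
4.53 eV

At the threshold frequency, photon energy equals work function:
φ = hf₀

Calculating:
φ = (6.626×10⁻³⁴ J·s)(1.095e+15 Hz)
φ = 4.53 eV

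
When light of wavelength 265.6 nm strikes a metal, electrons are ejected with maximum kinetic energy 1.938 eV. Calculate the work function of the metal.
2.73 eV

From Einstein's photoelectric equation: KE_max = hf - φ = hc/λ - φ

Rearranging for φ:
φ = hc/λ - KE_max

Calculate photon energy:
E_photon = hc/λ = 4.6681 eV

Therefore:
φ = 4.6681 - 1.938 = 2.73 eV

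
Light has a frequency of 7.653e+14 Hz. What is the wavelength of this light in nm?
391.73 nm

Using the wave equation: c = fλ

Solving for wavelength:
λ = c/f = (3×10⁸ m/s) / (7.653e+14 Hz)
λ = 391.73 nm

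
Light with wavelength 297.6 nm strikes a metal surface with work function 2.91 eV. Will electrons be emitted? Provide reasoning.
Yes

For photoemission, the photon energy must exceed the work function.

Photon energy: E = hc/λ = 4.1661 eV
Work function: φ = 2.91 eV

Since E_photon (4.1661 eV) > φ (2.91 eV), photoemission WILL occur.
The threshold wavelength is λ₀ = hc/φ = 426.1 nm.
Since 297.6 nm < 426.1 nm, the light has sufficient energy.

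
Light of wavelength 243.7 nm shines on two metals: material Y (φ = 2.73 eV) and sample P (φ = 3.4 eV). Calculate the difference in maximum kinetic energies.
0.6700 eV

Using KE_max = hc/λ - φ for each metal:

Photon energy: E = hc/λ = 5.0876 eV

For material Y (φ₁ = 2.73 eV):
KE₁ = E - φ₁ = 5.0876 - 2.73 = 2.3576 eV

For sample P (φ₂ = 3.4 eV):
KE₂ = E - φ₂ = 5.0876 - 3.4 = 1.6876 eV

Difference:
ΔKE = KE₁ - KE₂ = 2.3576 - 1.6876 = 0.6700 eV

Note: The difference equals the difference in work functions: 3.4 - 2.73 = 0.67 eV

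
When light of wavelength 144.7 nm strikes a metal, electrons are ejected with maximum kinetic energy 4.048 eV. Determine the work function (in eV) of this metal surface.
4.52 eV

From Einstein's photoelectric equation: KE_max = hf - φ = hc/λ - φ

Rearranging for φ:
φ = hc/λ - KE_max

Calculate photon energy:
E_photon = hc/λ = 8.5684 eV

Therefore:
φ = 8.5684 - 4.048 = 4.52 eV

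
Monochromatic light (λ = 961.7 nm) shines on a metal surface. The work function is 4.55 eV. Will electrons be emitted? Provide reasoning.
No

For photoemission, the photon energy must exceed the work function.

Photon energy: E = hc/λ = 1.2892 eV
Work function: φ = 4.55 eV

Since E_photon (1.2892 eV) < φ (4.55 eV), photoemission will NOT occur.
The threshold wavelength is λ₀ = hc/φ = 272.5 nm.
Since 961.7 nm > 272.5 nm, the photons lack sufficient energy.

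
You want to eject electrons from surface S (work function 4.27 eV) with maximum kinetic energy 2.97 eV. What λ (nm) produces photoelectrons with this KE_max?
171.25 nm

From Einstein's equation: KE_max = hc/λ - φ

Rearranging for λ:
hc/λ = KE_max + φ
λ = hc/(KE_max + φ)

Required photon energy:
E_photon = KE_max + φ = 2.97 + 4.27 = 7.24 eV

Required wavelength:
λ = hc/E_photon = (6.626×10⁻³⁴)(3×10⁸) / (7.24 × 1.602×10⁻¹⁹)
λ = 171.25 nm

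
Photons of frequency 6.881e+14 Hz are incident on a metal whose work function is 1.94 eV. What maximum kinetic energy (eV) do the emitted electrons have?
0.9058 eV

Using Einstein's photoelectric equation: KE_max = hf - φ

First, calculate the photon energy:
E_photon = hf = (6.626×10⁻³⁴ J·s)(6.881e+14 Hz)
E_photon = 2.8458 eV

Then, the maximum kinetic energy:
KE_max = E_photon - φ = 2.8458 eV - 1.94 eV = 0.9058 eV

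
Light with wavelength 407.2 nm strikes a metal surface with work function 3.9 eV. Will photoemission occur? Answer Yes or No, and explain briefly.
No

For photoemission, the photon energy must exceed the work function.

Photon energy: E = hc/λ = 3.0448 eV
Work function: φ = 3.9 eV

Since E_photon (3.0448 eV) < φ (3.9 eV), photoemission will NOT occur.
The threshold wavelength is λ₀ = hc/φ = 317.9 nm.
Since 407.2 nm > 317.9 nm, the photons lack sufficient energy.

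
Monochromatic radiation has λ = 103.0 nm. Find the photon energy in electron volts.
12.0373 eV

Using E = hf = hc/λ:

E = hc/λ = (6.626×10⁻³⁴ J·s)(3×10⁸ m/s) / (103.0×10⁻⁹ m)
E = 12.0373 eV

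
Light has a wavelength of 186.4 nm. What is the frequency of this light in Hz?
1.6083e+15 Hz

Using the wave equation: c = fλ

Solving for frequency:
f = c/λ = (3×10⁸ m/s) / (186.4×10⁻⁹ m)
f = 1.6083e+15 Hz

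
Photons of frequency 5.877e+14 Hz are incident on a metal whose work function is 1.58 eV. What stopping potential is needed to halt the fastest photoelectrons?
0.8505 V

The stopping potential V_s satisfies: eV_s = KE_max

First, find KE_max using Einstein's equation:
E_photon = hf = (6.626×10⁻³⁴ J·s)(5.877e+14 Hz) = 2.4305 eV
KE_max = E_photon - φ = 2.4305 - 1.58 = 0.8505 eV

Since eV_s = KE_max:
V_s = KE_max/e = 0.8505 V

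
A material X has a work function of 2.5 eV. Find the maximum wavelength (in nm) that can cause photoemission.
495.94 nm

The threshold wavelength is when the photon energy equals the work function:
hc/λ₀ = φ

Solving for λ₀:
λ₀ = hc/φ = (6.626×10⁻³⁴ J·s)(3×10⁸ m/s) / (2.5 eV × 1.602×10⁻¹⁹ J/eV)
λ₀ = 495.94 nm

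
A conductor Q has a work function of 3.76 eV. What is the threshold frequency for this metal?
9.0916e+14 Hz

The threshold frequency is when the photon energy equals the work function:
hf₀ = φ

Solving for f₀:
f₀ = φ/h = (3.76 eV × 1.602×10⁻¹⁹ J/eV) / (6.626×10⁻³⁴ J·s)
f₀ = 9.0916e+14 Hz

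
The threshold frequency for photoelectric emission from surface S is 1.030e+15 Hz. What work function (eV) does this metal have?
4.26 eV

At the threshold frequency, photon energy equals work function:
φ = hf₀

Calculating:
φ = (6.626×10⁻³⁴ J·s)(1.030e+15 Hz)
φ = 4.26 eV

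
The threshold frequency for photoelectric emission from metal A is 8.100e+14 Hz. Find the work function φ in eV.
3.35 eV

At the threshold frequency, photon energy equals work function:
φ = hf₀

Calculating:
φ = (6.626×10⁻³⁴ J·s)(8.100e+14 Hz)
φ = 3.35 eV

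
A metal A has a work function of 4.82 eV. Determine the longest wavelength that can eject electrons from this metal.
257.23 nm

The threshold wavelength is when the photon energy equals the work function:
hc/λ₀ = φ

Solving for λ₀:
λ₀ = hc/φ = (6.626×10⁻³⁴ J·s)(3×10⁸ m/s) / (4.82 eV × 1.602×10⁻¹⁹ J/eV)
λ₀ = 257.23 nm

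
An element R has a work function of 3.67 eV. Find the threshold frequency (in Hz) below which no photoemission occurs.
8.8740e+14 Hz

The threshold frequency is when the photon energy equals the work function:
hf₀ = φ

Solving for f₀:
f₀ = φ/h = (3.67 eV × 1.602×10⁻¹⁹ J/eV) / (6.626×10⁻³⁴ J·s)
f₀ = 8.8740e+14 Hz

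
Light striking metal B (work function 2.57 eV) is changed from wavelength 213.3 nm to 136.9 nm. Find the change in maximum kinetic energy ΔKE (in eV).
3.2439 eV

Using Einstein's equation: KE_max = hc/λ - φ

For λ₁ = 213.3 nm:
KE₁ = hc/λ₁ - φ = 5.8127 - 2.57 = 3.2427 eV

For λ₂ = 136.9 nm:
KE₂ = hc/λ₂ - φ = 9.0566 - 2.57 = 6.4866 eV

Change in KE:
ΔKE = KE₂ - KE₁ = 6.4866 - 3.2427 = 3.2439 eV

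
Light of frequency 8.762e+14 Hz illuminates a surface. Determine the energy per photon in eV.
3.6237 eV

Using E = hf:

E = hf = (6.626×10⁻³⁴ J·s)(8.762e+14 Hz)
E = 3.6237 eV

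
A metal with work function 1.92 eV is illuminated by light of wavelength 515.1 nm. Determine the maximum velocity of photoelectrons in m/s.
4.1389e+05 m/s

First, find the maximum kinetic energy:
E_photon = hc/λ = 2.4070 eV
KE_max = E_photon - φ = 2.4070 - 1.92 = 0.4870 eV

Convert to Joules: KE_max = 0.4870 × 1.602×10⁻¹⁹ J = 7.8025e-20 J

Then use KE = ½mv² to find velocity:
v = √(2·KE/m) = √(2 × 7.8025e-20 J / 9.109e-31 kg)
v = 4.1389e+05 m/s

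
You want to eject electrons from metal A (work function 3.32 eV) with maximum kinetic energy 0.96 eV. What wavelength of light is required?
289.68 nm

From Einstein's equation: KE_max = hc/λ - φ

Rearranging for λ:
hc/λ = KE_max + φ
λ = hc/(KE_max + φ)

Required photon energy:
E_photon = KE_max + φ = 0.96 + 3.32 = 4.28 eV

Required wavelength:
λ = hc/E_photon = (6.626×10⁻³⁴)(3×10⁸) / (4.28 × 1.602×10⁻¹⁹)
λ = 289.68 nm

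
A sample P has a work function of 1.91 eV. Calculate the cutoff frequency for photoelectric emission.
4.6184e+14 Hz

The threshold frequency is when the photon energy equals the work function:
hf₀ = φ

Solving for f₀:
f₀ = φ/h = (1.91 eV × 1.602×10⁻¹⁹ J/eV) / (6.626×10⁻³⁴ J·s)
f₀ = 4.6184e+14 Hz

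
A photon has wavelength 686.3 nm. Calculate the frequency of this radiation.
4.3682e+14 Hz

Using the wave equation: c = fλ

Solving for frequency:
f = c/λ = (3×10⁸ m/s) / (686.3×10⁻⁹ m)
f = 4.3682e+14 Hz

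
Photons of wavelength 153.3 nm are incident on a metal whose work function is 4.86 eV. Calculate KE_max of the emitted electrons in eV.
3.2277 eV

Using Einstein's photoelectric equation: KE_max = hf - φ = hc/λ - φ

First, calculate the photon energy:
E_photon = hc/λ = (6.626×10⁻³⁴ J·s)(3×10⁸ m/s) / (153.3×10⁻⁹ m)
E_photon = 8.0877 eV

Then, the maximum kinetic energy:
KE_max = E_photon - φ = 8.0877 eV - 4.86 eV = 3.2277 eV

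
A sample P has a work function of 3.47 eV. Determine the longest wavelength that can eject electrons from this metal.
357.30 nm

The threshold wavelength is when the photon energy equals the work function:
hc/λ₀ = φ

Solving for λ₀:
λ₀ = hc/φ = (6.626×10⁻³⁴ J·s)(3×10⁸ m/s) / (3.47 eV × 1.602×10⁻¹⁹ J/eV)
λ₀ = 357.30 nm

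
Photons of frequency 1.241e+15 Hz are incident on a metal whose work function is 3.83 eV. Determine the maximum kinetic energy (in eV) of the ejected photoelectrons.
1.3024 eV

Using Einstein's photoelectric equation: KE_max = hf - φ

First, calculate the photon energy:
E_photon = hf = (6.626×10⁻³⁴ J·s)(1.241e+15 Hz)
E_photon = 5.1324 eV

Then, the maximum kinetic energy:
KE_max = E_photon - φ = 5.1324 eV - 3.83 eV = 1.3024 eV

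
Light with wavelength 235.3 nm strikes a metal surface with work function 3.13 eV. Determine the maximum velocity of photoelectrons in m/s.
8.6746e+05 m/s

First, find the maximum kinetic energy:
E_photon = hc/λ = 5.2692 eV
KE_max = E_photon - φ = 5.2692 - 3.13 = 2.1392 eV

Convert to Joules: KE_max = 2.1392 × 1.602×10⁻¹⁹ J = 3.4274e-19 J

Then use KE = ½mv² to find velocity:
v = √(2·KE/m) = √(2 × 3.4274e-19 J / 9.109e-31 kg)
v = 8.6746e+05 m/s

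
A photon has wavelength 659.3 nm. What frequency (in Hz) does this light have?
4.5471e+14 Hz

Using the wave equation: c = fλ

Solving for frequency:
f = c/λ = (3×10⁸ m/s) / (659.3×10⁻⁹ m)
f = 4.5471e+14 Hz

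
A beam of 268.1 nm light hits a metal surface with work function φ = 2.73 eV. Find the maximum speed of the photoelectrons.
8.1635e+05 m/s

First, find the maximum kinetic energy:
E_photon = hc/λ = 4.6246 eV
KE_max = E_photon - φ = 4.6246 - 2.73 = 1.8946 eV

Convert to Joules: KE_max = 1.8946 × 1.602×10⁻¹⁹ J = 3.0354e-19 J

Then use KE = ½mv² to find velocity:
v = √(2·KE/m) = √(2 × 3.0354e-19 J / 9.109e-31 kg)
v = 8.1635e+05 m/s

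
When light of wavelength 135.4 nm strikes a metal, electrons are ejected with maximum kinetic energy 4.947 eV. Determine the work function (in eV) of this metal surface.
4.21 eV

From Einstein's photoelectric equation: KE_max = hf - φ = hc/λ - φ

Rearranging for φ:
φ = hc/λ - KE_max

Calculate photon energy:
E_photon = hc/λ = 9.1569 eV

Therefore:
φ = 9.1569 - 4.947 = 4.21 eV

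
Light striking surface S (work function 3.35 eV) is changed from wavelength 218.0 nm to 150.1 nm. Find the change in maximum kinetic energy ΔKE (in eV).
2.5728 eV

Using Einstein's equation: KE_max = hc/λ - φ

For λ₁ = 218.0 nm:
KE₁ = hc/λ₁ - φ = 5.6873 - 3.35 = 2.3373 eV

For λ₂ = 150.1 nm:
KE₂ = hc/λ₂ - φ = 8.2601 - 3.35 = 4.9101 eV

Change in KE:
ΔKE = KE₂ - KE₁ = 4.9101 - 2.3373 = 2.5728 eV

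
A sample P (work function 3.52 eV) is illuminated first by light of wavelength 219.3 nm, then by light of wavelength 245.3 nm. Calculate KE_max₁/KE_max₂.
1.3905

Using Einstein's equation: KE_max = hc/λ - φ

For λ₁ = 219.3 nm:
E₁ = hc/λ₁ = 5.6536 eV
KE₁ = E₁ - φ = 5.6536 - 3.52 = 2.1336 eV

For λ₂ = 245.3 nm:
E₂ = hc/λ₂ = 5.0544 eV
KE₂ = E₂ - φ = 5.0544 - 3.52 = 1.5344 eV

Ratio: KE₁/KE₂ = 2.1336/1.5344 = 1.3905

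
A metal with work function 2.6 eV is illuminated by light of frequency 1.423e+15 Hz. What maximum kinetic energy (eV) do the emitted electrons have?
3.2851 eV

Using Einstein's photoelectric equation: KE_max = hf - φ

First, calculate the photon energy:
E_photon = hf = (6.626×10⁻³⁴ J·s)(1.423e+15 Hz)
E_photon = 5.8851 eV

Then, the maximum kinetic energy:
KE_max = E_photon - φ = 5.8851 eV - 2.6 eV = 3.2851 eV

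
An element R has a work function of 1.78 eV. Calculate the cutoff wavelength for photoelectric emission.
696.54 nm

The threshold wavelength is when the photon energy equals the work function:
hc/λ₀ = φ

Solving for λ₀:
λ₀ = hc/φ = (6.626×10⁻³⁴ J·s)(3×10⁸ m/s) / (1.78 eV × 1.602×10⁻¹⁹ J/eV)
λ₀ = 696.54 nm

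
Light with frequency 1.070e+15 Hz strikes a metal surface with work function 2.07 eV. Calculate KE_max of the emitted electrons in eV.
2.3552 eV

Using Einstein's photoelectric equation: KE_max = hf - φ

First, calculate the photon energy:
E_photon = hf = (6.626×10⁻³⁴ J·s)(1.070e+15 Hz)
E_photon = 4.4252 eV

Then, the maximum kinetic energy:
KE_max = E_photon - φ = 4.4252 eV - 2.07 eV = 2.3552 eV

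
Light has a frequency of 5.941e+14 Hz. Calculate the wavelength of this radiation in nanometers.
504.62 nm

Using the wave equation: c = fλ

Solving for wavelength:
λ = c/f = (3×10⁸ m/s) / (5.941e+14 Hz)
λ = 504.62 nm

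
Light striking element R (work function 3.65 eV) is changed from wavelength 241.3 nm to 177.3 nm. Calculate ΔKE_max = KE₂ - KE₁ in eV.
1.8547 eV

Using Einstein's equation: KE_max = hc/λ - φ

For λ₁ = 241.3 nm:
KE₁ = hc/λ₁ - φ = 5.1382 - 3.65 = 1.4882 eV

For λ₂ = 177.3 nm:
KE₂ = hc/λ₂ - φ = 6.9929 - 3.65 = 3.3429 eV

Change in KE:
ΔKE = KE₂ - KE₁ = 3.3429 - 1.4882 = 1.8547 eV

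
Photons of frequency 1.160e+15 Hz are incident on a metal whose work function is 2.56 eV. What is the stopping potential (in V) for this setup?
2.2374 V

The stopping potential V_s satisfies: eV_s = KE_max

First, find KE_max using Einstein's equation:
E_photon = hf = (6.626×10⁻³⁴ J·s)(1.160e+15 Hz) = 4.7974 eV
KE_max = E_photon - φ = 4.7974 - 2.56 = 2.2374 eV

Since eV_s = KE_max:
V_s = KE_max/e = 2.2374 V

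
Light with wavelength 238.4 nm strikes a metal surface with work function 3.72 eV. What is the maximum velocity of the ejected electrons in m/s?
7.2170e+05 m/s

First, find the maximum kinetic energy:
E_photon = hc/λ = 5.2007 eV
KE_max = E_photon - φ = 5.2007 - 3.72 = 1.4807 eV

Convert to Joules: KE_max = 1.4807 × 1.602×10⁻¹⁹ J = 2.3723e-19 J

Then use KE = ½mv² to find velocity:
v = √(2·KE/m) = √(2 × 2.3723e-19 J / 9.109e-31 kg)
v = 7.2170e+05 m/s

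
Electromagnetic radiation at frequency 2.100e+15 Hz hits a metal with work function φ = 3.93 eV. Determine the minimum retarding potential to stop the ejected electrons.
4.7549 V

The stopping potential V_s satisfies: eV_s = KE_max

First, find KE_max using Einstein's equation:
E_photon = hf = (6.626×10⁻³⁴ J·s)(2.100e+15 Hz) = 8.6849 eV
KE_max = E_photon - φ = 8.6849 - 3.93 = 4.7549 eV

Since eV_s = KE_max:
V_s = KE_max/e = 4.7549 V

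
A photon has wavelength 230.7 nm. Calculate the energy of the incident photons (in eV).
5.3743 eV

Using E = hf = hc/λ:

E = hc/λ = (6.626×10⁻³⁴ J·s)(3×10⁸ m/s) / (230.7×10⁻⁹ m)
E = 5.3743 eV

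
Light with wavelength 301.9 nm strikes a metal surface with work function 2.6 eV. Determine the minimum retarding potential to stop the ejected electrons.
1.5068 V

The stopping potential V_s satisfies: eV_s = KE_max

First, find KE_max using Einstein's equation:
E_photon = hc/λ = 4.1068 eV
KE_max = E_photon - φ = 4.1068 - 2.6 = 1.5068 eV

Since eV_s = KE_max:
V_s = KE_max/e = 1.5068 V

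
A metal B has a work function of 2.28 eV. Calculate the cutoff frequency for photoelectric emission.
5.5130e+14 Hz

The threshold frequency is when the photon energy equals the work function:
hf₀ = φ

Solving for f₀:
f₀ = φ/h = (2.28 eV × 1.602×10⁻¹⁹ J/eV) / (6.626×10⁻³⁴ J·s)
f₀ = 5.5130e+14 Hz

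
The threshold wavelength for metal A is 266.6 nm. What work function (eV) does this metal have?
4.65 eV

At the threshold wavelength, photon energy equals work function:
φ = hc/λ₀

Calculating:
φ = (6.626×10⁻³⁴ J·s)(3×10⁸ m/s) / (266.6×10⁻⁹ m)
φ = 4.65 eV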